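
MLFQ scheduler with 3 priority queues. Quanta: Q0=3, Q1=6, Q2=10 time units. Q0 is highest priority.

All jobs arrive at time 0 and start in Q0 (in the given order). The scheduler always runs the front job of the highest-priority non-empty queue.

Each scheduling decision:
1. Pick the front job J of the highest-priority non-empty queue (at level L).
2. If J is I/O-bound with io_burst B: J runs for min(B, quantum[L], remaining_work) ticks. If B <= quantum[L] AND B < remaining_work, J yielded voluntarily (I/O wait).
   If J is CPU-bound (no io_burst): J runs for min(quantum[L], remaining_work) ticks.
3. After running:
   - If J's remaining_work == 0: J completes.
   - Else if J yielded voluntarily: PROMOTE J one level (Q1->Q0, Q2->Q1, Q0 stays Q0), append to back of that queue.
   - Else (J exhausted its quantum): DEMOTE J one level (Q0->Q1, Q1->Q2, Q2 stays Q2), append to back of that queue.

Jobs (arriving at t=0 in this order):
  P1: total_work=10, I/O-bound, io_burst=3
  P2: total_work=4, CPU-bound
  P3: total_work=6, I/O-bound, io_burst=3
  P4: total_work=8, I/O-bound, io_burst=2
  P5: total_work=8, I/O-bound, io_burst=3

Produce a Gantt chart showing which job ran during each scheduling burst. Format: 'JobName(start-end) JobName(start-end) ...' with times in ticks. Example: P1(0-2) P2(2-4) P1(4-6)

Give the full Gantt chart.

t=0-3: P1@Q0 runs 3, rem=7, I/O yield, promote→Q0. Q0=[P2,P3,P4,P5,P1] Q1=[] Q2=[]
t=3-6: P2@Q0 runs 3, rem=1, quantum used, demote→Q1. Q0=[P3,P4,P5,P1] Q1=[P2] Q2=[]
t=6-9: P3@Q0 runs 3, rem=3, I/O yield, promote→Q0. Q0=[P4,P5,P1,P3] Q1=[P2] Q2=[]
t=9-11: P4@Q0 runs 2, rem=6, I/O yield, promote→Q0. Q0=[P5,P1,P3,P4] Q1=[P2] Q2=[]
t=11-14: P5@Q0 runs 3, rem=5, I/O yield, promote→Q0. Q0=[P1,P3,P4,P5] Q1=[P2] Q2=[]
t=14-17: P1@Q0 runs 3, rem=4, I/O yield, promote→Q0. Q0=[P3,P4,P5,P1] Q1=[P2] Q2=[]
t=17-20: P3@Q0 runs 3, rem=0, completes. Q0=[P4,P5,P1] Q1=[P2] Q2=[]
t=20-22: P4@Q0 runs 2, rem=4, I/O yield, promote→Q0. Q0=[P5,P1,P4] Q1=[P2] Q2=[]
t=22-25: P5@Q0 runs 3, rem=2, I/O yield, promote→Q0. Q0=[P1,P4,P5] Q1=[P2] Q2=[]
t=25-28: P1@Q0 runs 3, rem=1, I/O yield, promote→Q0. Q0=[P4,P5,P1] Q1=[P2] Q2=[]
t=28-30: P4@Q0 runs 2, rem=2, I/O yield, promote→Q0. Q0=[P5,P1,P4] Q1=[P2] Q2=[]
t=30-32: P5@Q0 runs 2, rem=0, completes. Q0=[P1,P4] Q1=[P2] Q2=[]
t=32-33: P1@Q0 runs 1, rem=0, completes. Q0=[P4] Q1=[P2] Q2=[]
t=33-35: P4@Q0 runs 2, rem=0, completes. Q0=[] Q1=[P2] Q2=[]
t=35-36: P2@Q1 runs 1, rem=0, completes. Q0=[] Q1=[] Q2=[]

Answer: P1(0-3) P2(3-6) P3(6-9) P4(9-11) P5(11-14) P1(14-17) P3(17-20) P4(20-22) P5(22-25) P1(25-28) P4(28-30) P5(30-32) P1(32-33) P4(33-35) P2(35-36)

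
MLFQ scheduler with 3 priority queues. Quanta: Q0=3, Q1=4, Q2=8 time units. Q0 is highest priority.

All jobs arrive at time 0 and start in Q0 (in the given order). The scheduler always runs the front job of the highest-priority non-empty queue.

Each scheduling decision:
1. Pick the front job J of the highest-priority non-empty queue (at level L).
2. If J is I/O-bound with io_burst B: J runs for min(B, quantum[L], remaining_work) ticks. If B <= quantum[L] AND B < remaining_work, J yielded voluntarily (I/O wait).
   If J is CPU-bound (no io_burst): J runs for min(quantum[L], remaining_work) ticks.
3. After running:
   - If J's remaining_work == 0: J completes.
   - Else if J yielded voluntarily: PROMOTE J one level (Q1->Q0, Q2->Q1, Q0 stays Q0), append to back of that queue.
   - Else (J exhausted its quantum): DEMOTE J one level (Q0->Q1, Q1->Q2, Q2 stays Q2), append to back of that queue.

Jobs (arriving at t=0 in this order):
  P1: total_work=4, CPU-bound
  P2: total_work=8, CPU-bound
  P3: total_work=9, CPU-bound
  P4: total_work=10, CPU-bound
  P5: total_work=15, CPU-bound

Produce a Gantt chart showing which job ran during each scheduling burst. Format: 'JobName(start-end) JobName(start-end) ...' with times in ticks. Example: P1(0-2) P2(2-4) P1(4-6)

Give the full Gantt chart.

t=0-3: P1@Q0 runs 3, rem=1, quantum used, demote→Q1. Q0=[P2,P3,P4,P5] Q1=[P1] Q2=[]
t=3-6: P2@Q0 runs 3, rem=5, quantum used, demote→Q1. Q0=[P3,P4,P5] Q1=[P1,P2] Q2=[]
t=6-9: P3@Q0 runs 3, rem=6, quantum used, demote→Q1. Q0=[P4,P5] Q1=[P1,P2,P3] Q2=[]
t=9-12: P4@Q0 runs 3, rem=7, quantum used, demote→Q1. Q0=[P5] Q1=[P1,P2,P3,P4] Q2=[]
t=12-15: P5@Q0 runs 3, rem=12, quantum used, demote→Q1. Q0=[] Q1=[P1,P2,P3,P4,P5] Q2=[]
t=15-16: P1@Q1 runs 1, rem=0, completes. Q0=[] Q1=[P2,P3,P4,P5] Q2=[]
t=16-20: P2@Q1 runs 4, rem=1, quantum used, demote→Q2. Q0=[] Q1=[P3,P4,P5] Q2=[P2]
t=20-24: P3@Q1 runs 4, rem=2, quantum used, demote→Q2. Q0=[] Q1=[P4,P5] Q2=[P2,P3]
t=24-28: P4@Q1 runs 4, rem=3, quantum used, demote→Q2. Q0=[] Q1=[P5] Q2=[P2,P3,P4]
t=28-32: P5@Q1 runs 4, rem=8, quantum used, demote→Q2. Q0=[] Q1=[] Q2=[P2,P3,P4,P5]
t=32-33: P2@Q2 runs 1, rem=0, completes. Q0=[] Q1=[] Q2=[P3,P4,P5]
t=33-35: P3@Q2 runs 2, rem=0, completes. Q0=[] Q1=[] Q2=[P4,P5]
t=35-38: P4@Q2 runs 3, rem=0, completes. Q0=[] Q1=[] Q2=[P5]
t=38-46: P5@Q2 runs 8, rem=0, completes. Q0=[] Q1=[] Q2=[]

Answer: P1(0-3) P2(3-6) P3(6-9) P4(9-12) P5(12-15) P1(15-16) P2(16-20) P3(20-24) P4(24-28) P5(28-32) P2(32-33) P3(33-35) P4(35-38) P5(38-46)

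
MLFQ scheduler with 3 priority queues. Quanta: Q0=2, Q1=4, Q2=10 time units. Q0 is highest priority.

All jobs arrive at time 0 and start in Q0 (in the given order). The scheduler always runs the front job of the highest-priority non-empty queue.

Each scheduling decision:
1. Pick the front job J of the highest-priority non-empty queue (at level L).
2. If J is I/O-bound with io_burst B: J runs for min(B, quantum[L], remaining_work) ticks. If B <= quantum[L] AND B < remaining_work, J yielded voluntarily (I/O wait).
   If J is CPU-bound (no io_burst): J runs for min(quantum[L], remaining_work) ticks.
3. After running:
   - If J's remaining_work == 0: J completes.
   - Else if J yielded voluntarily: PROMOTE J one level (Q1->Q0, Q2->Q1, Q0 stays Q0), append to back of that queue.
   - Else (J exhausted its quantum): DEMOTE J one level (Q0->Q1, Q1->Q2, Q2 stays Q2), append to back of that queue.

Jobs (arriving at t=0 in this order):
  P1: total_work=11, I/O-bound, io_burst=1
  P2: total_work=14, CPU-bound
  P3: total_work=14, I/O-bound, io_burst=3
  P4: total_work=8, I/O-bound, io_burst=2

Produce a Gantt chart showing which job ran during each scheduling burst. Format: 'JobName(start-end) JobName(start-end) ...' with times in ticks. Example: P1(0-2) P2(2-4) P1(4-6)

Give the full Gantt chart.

t=0-1: P1@Q0 runs 1, rem=10, I/O yield, promote→Q0. Q0=[P2,P3,P4,P1] Q1=[] Q2=[]
t=1-3: P2@Q0 runs 2, rem=12, quantum used, demote→Q1. Q0=[P3,P4,P1] Q1=[P2] Q2=[]
t=3-5: P3@Q0 runs 2, rem=12, quantum used, demote→Q1. Q0=[P4,P1] Q1=[P2,P3] Q2=[]
t=5-7: P4@Q0 runs 2, rem=6, I/O yield, promote→Q0. Q0=[P1,P4] Q1=[P2,P3] Q2=[]
t=7-8: P1@Q0 runs 1, rem=9, I/O yield, promote→Q0. Q0=[P4,P1] Q1=[P2,P3] Q2=[]
t=8-10: P4@Q0 runs 2, rem=4, I/O yield, promote→Q0. Q0=[P1,P4] Q1=[P2,P3] Q2=[]
t=10-11: P1@Q0 runs 1, rem=8, I/O yield, promote→Q0. Q0=[P4,P1] Q1=[P2,P3] Q2=[]
t=11-13: P4@Q0 runs 2, rem=2, I/O yield, promote→Q0. Q0=[P1,P4] Q1=[P2,P3] Q2=[]
t=13-14: P1@Q0 runs 1, rem=7, I/O yield, promote→Q0. Q0=[P4,P1] Q1=[P2,P3] Q2=[]
t=14-16: P4@Q0 runs 2, rem=0, completes. Q0=[P1] Q1=[P2,P3] Q2=[]
t=16-17: P1@Q0 runs 1, rem=6, I/O yield, promote→Q0. Q0=[P1] Q1=[P2,P3] Q2=[]
t=17-18: P1@Q0 runs 1, rem=5, I/O yield, promote→Q0. Q0=[P1] Q1=[P2,P3] Q2=[]
t=18-19: P1@Q0 runs 1, rem=4, I/O yield, promote→Q0. Q0=[P1] Q1=[P2,P3] Q2=[]
t=19-20: P1@Q0 runs 1, rem=3, I/O yield, promote→Q0. Q0=[P1] Q1=[P2,P3] Q2=[]
t=20-21: P1@Q0 runs 1, rem=2, I/O yield, promote→Q0. Q0=[P1] Q1=[P2,P3] Q2=[]
t=21-22: P1@Q0 runs 1, rem=1, I/O yield, promote→Q0. Q0=[P1] Q1=[P2,P3] Q2=[]
t=22-23: P1@Q0 runs 1, rem=0, completes. Q0=[] Q1=[P2,P3] Q2=[]
t=23-27: P2@Q1 runs 4, rem=8, quantum used, demote→Q2. Q0=[] Q1=[P3] Q2=[P2]
t=27-30: P3@Q1 runs 3, rem=9, I/O yield, promote→Q0. Q0=[P3] Q1=[] Q2=[P2]
t=30-32: P3@Q0 runs 2, rem=7, quantum used, demote→Q1. Q0=[] Q1=[P3] Q2=[P2]
t=32-35: P3@Q1 runs 3, rem=4, I/O yield, promote→Q0. Q0=[P3] Q1=[] Q2=[P2]
t=35-37: P3@Q0 runs 2, rem=2, quantum used, demote→Q1. Q0=[] Q1=[P3] Q2=[P2]
t=37-39: P3@Q1 runs 2, rem=0, completes. Q0=[] Q1=[] Q2=[P2]
t=39-47: P2@Q2 runs 8, rem=0, completes. Q0=[] Q1=[] Q2=[]

Answer: P1(0-1) P2(1-3) P3(3-5) P4(5-7) P1(7-8) P4(8-10) P1(10-11) P4(11-13) P1(13-14) P4(14-16) P1(16-17) P1(17-18) P1(18-19) P1(19-20) P1(20-21) P1(21-22) P1(22-23) P2(23-27) P3(27-30) P3(30-32) P3(32-35) P3(35-37) P3(37-39) P2(39-47)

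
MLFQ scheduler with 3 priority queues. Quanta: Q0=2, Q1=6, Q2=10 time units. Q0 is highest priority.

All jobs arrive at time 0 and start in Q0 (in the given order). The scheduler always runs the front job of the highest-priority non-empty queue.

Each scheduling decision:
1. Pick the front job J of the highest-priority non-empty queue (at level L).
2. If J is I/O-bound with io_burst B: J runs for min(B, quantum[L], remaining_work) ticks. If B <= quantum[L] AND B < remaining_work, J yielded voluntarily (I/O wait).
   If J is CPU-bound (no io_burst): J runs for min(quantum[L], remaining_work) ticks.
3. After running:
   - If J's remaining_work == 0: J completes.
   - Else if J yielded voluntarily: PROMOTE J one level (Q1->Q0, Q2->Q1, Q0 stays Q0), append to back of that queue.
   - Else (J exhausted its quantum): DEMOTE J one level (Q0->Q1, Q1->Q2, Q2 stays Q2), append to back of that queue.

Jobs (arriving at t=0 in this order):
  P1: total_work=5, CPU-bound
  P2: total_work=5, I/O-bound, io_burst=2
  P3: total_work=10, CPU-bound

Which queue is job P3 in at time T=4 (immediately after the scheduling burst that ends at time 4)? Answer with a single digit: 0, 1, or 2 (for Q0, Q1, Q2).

t=0-2: P1@Q0 runs 2, rem=3, quantum used, demote→Q1. Q0=[P2,P3] Q1=[P1] Q2=[]
t=2-4: P2@Q0 runs 2, rem=3, I/O yield, promote→Q0. Q0=[P3,P2] Q1=[P1] Q2=[]
t=4-6: P3@Q0 runs 2, rem=8, quantum used, demote→Q1. Q0=[P2] Q1=[P1,P3] Q2=[]
t=6-8: P2@Q0 runs 2, rem=1, I/O yield, promote→Q0. Q0=[P2] Q1=[P1,P3] Q2=[]
t=8-9: P2@Q0 runs 1, rem=0, completes. Q0=[] Q1=[P1,P3] Q2=[]
t=9-12: P1@Q1 runs 3, rem=0, completes. Q0=[] Q1=[P3] Q2=[]
t=12-18: P3@Q1 runs 6, rem=2, quantum used, demote→Q2. Q0=[] Q1=[] Q2=[P3]
t=18-20: P3@Q2 runs 2, rem=0, completes. Q0=[] Q1=[] Q2=[]

Answer: 0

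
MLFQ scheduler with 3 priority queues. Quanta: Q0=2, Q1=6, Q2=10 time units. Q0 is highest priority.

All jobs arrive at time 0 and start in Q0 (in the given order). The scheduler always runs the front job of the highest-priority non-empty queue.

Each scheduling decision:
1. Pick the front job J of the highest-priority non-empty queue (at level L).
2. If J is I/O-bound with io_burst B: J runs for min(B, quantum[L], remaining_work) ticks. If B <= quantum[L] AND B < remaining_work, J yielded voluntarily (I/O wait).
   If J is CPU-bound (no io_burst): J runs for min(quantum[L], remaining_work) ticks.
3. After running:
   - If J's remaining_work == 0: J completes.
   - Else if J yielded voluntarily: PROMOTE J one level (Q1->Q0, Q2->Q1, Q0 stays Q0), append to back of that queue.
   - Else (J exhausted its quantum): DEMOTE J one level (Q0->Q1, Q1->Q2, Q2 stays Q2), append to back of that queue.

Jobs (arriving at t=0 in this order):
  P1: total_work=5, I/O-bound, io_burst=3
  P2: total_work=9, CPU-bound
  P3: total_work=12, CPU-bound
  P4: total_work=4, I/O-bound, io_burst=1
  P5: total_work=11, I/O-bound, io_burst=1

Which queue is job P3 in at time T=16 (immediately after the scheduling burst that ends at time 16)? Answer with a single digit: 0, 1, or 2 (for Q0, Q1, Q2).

t=0-2: P1@Q0 runs 2, rem=3, quantum used, demote→Q1. Q0=[P2,P3,P4,P5] Q1=[P1] Q2=[]
t=2-4: P2@Q0 runs 2, rem=7, quantum used, demote→Q1. Q0=[P3,P4,P5] Q1=[P1,P2] Q2=[]
t=4-6: P3@Q0 runs 2, rem=10, quantum used, demote→Q1. Q0=[P4,P5] Q1=[P1,P2,P3] Q2=[]
t=6-7: P4@Q0 runs 1, rem=3, I/O yield, promote→Q0. Q0=[P5,P4] Q1=[P1,P2,P3] Q2=[]
t=7-8: P5@Q0 runs 1, rem=10, I/O yield, promote→Q0. Q0=[P4,P5] Q1=[P1,P2,P3] Q2=[]
t=8-9: P4@Q0 runs 1, rem=2, I/O yield, promote→Q0. Q0=[P5,P4] Q1=[P1,P2,P3] Q2=[]
t=9-10: P5@Q0 runs 1, rem=9, I/O yield, promote→Q0. Q0=[P4,P5] Q1=[P1,P2,P3] Q2=[]
t=10-11: P4@Q0 runs 1, rem=1, I/O yield, promote→Q0. Q0=[P5,P4] Q1=[P1,P2,P3] Q2=[]
t=11-12: P5@Q0 runs 1, rem=8, I/O yield, promote→Q0. Q0=[P4,P5] Q1=[P1,P2,P3] Q2=[]
t=12-13: P4@Q0 runs 1, rem=0, completes. Q0=[P5] Q1=[P1,P2,P3] Q2=[]
t=13-14: P5@Q0 runs 1, rem=7, I/O yield, promote→Q0. Q0=[P5] Q1=[P1,P2,P3] Q2=[]
t=14-15: P5@Q0 runs 1, rem=6, I/O yield, promote→Q0. Q0=[P5] Q1=[P1,P2,P3] Q2=[]
t=15-16: P5@Q0 runs 1, rem=5, I/O yield, promote→Q0. Q0=[P5] Q1=[P1,P2,P3] Q2=[]
t=16-17: P5@Q0 runs 1, rem=4, I/O yield, promote→Q0. Q0=[P5] Q1=[P1,P2,P3] Q2=[]
t=17-18: P5@Q0 runs 1, rem=3, I/O yield, promote→Q0. Q0=[P5] Q1=[P1,P2,P3] Q2=[]
t=18-19: P5@Q0 runs 1, rem=2, I/O yield, promote→Q0. Q0=[P5] Q1=[P1,P2,P3] Q2=[]
t=19-20: P5@Q0 runs 1, rem=1, I/O yield, promote→Q0. Q0=[P5] Q1=[P1,P2,P3] Q2=[]
t=20-21: P5@Q0 runs 1, rem=0, completes. Q0=[] Q1=[P1,P2,P3] Q2=[]
t=21-24: P1@Q1 runs 3, rem=0, completes. Q0=[] Q1=[P2,P3] Q2=[]
t=24-30: P2@Q1 runs 6, rem=1, quantum used, demote→Q2. Q0=[] Q1=[P3] Q2=[P2]
t=30-36: P3@Q1 runs 6, rem=4, quantum used, demote→Q2. Q0=[] Q1=[] Q2=[P2,P3]
t=36-37: P2@Q2 runs 1, rem=0, completes. Q0=[] Q1=[] Q2=[P3]
t=37-41: P3@Q2 runs 4, rem=0, completes. Q0=[] Q1=[] Q2=[]

Answer: 1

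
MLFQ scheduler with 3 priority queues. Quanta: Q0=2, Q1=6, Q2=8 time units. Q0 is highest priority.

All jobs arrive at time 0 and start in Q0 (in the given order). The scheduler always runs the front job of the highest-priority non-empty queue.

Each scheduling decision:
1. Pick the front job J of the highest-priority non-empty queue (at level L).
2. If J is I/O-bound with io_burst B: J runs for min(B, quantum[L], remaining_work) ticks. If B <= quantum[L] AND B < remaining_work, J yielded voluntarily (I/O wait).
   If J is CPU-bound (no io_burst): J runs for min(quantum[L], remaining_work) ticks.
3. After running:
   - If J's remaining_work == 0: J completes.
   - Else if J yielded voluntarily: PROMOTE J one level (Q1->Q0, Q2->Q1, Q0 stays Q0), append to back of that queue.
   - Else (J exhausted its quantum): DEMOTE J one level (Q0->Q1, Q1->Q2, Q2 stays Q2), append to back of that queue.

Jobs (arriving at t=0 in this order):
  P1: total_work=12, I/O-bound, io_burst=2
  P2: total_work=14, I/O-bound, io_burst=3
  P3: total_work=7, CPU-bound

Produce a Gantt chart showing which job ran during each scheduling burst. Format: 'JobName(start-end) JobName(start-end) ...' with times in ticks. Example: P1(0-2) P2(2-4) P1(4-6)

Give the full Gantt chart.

Answer: P1(0-2) P2(2-4) P3(4-6) P1(6-8) P1(8-10) P1(10-12) P1(12-14) P1(14-16) P2(16-19) P2(19-21) P3(21-26) P2(26-29) P2(29-31) P2(31-33)

Derivation:
t=0-2: P1@Q0 runs 2, rem=10, I/O yield, promote→Q0. Q0=[P2,P3,P1] Q1=[] Q2=[]
t=2-4: P2@Q0 runs 2, rem=12, quantum used, demote→Q1. Q0=[P3,P1] Q1=[P2] Q2=[]
t=4-6: P3@Q0 runs 2, rem=5, quantum used, demote→Q1. Q0=[P1] Q1=[P2,P3] Q2=[]
t=6-8: P1@Q0 runs 2, rem=8, I/O yield, promote→Q0. Q0=[P1] Q1=[P2,P3] Q2=[]
t=8-10: P1@Q0 runs 2, rem=6, I/O yield, promote→Q0. Q0=[P1] Q1=[P2,P3] Q2=[]
t=10-12: P1@Q0 runs 2, rem=4, I/O yield, promote→Q0. Q0=[P1] Q1=[P2,P3] Q2=[]
t=12-14: P1@Q0 runs 2, rem=2, I/O yield, promote→Q0. Q0=[P1] Q1=[P2,P3] Q2=[]
t=14-16: P1@Q0 runs 2, rem=0, completes. Q0=[] Q1=[P2,P3] Q2=[]
t=16-19: P2@Q1 runs 3, rem=9, I/O yield, promote→Q0. Q0=[P2] Q1=[P3] Q2=[]
t=19-21: P2@Q0 runs 2, rem=7, quantum used, demote→Q1. Q0=[] Q1=[P3,P2] Q2=[]
t=21-26: P3@Q1 runs 5, rem=0, completes. Q0=[] Q1=[P2] Q2=[]
t=26-29: P2@Q1 runs 3, rem=4, I/O yield, promote→Q0. Q0=[P2] Q1=[] Q2=[]
t=29-31: P2@Q0 runs 2, rem=2, quantum used, demote→Q1. Q0=[] Q1=[P2] Q2=[]
t=31-33: P2@Q1 runs 2, rem=0, completes. Q0=[] Q1=[] Q2=[]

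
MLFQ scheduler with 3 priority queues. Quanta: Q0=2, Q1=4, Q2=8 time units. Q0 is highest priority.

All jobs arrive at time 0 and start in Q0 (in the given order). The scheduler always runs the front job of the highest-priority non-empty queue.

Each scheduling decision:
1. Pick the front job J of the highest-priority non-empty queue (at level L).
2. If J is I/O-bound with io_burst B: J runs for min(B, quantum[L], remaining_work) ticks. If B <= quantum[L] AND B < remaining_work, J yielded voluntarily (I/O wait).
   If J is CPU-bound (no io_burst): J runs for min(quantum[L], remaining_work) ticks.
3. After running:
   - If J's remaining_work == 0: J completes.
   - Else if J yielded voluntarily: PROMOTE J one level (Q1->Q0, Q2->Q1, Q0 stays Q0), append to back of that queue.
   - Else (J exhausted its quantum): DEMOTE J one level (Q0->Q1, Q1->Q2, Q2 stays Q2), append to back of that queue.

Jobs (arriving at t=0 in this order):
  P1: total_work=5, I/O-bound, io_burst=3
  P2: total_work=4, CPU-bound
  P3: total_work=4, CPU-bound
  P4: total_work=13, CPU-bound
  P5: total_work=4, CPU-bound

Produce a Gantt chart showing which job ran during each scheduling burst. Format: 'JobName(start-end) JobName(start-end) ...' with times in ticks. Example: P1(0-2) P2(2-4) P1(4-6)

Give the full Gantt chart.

t=0-2: P1@Q0 runs 2, rem=3, quantum used, demote→Q1. Q0=[P2,P3,P4,P5] Q1=[P1] Q2=[]
t=2-4: P2@Q0 runs 2, rem=2, quantum used, demote→Q1. Q0=[P3,P4,P5] Q1=[P1,P2] Q2=[]
t=4-6: P3@Q0 runs 2, rem=2, quantum used, demote→Q1. Q0=[P4,P5] Q1=[P1,P2,P3] Q2=[]
t=6-8: P4@Q0 runs 2, rem=11, quantum used, demote→Q1. Q0=[P5] Q1=[P1,P2,P3,P4] Q2=[]
t=8-10: P5@Q0 runs 2, rem=2, quantum used, demote→Q1. Q0=[] Q1=[P1,P2,P3,P4,P5] Q2=[]
t=10-13: P1@Q1 runs 3, rem=0, completes. Q0=[] Q1=[P2,P3,P4,P5] Q2=[]
t=13-15: P2@Q1 runs 2, rem=0, completes. Q0=[] Q1=[P3,P4,P5] Q2=[]
t=15-17: P3@Q1 runs 2, rem=0, completes. Q0=[] Q1=[P4,P5] Q2=[]
t=17-21: P4@Q1 runs 4, rem=7, quantum used, demote→Q2. Q0=[] Q1=[P5] Q2=[P4]
t=21-23: P5@Q1 runs 2, rem=0, completes. Q0=[] Q1=[] Q2=[P4]
t=23-30: P4@Q2 runs 7, rem=0, completes. Q0=[] Q1=[] Q2=[]

Answer: P1(0-2) P2(2-4) P3(4-6) P4(6-8) P5(8-10) P1(10-13) P2(13-15) P3(15-17) P4(17-21) P5(21-23) P4(23-30)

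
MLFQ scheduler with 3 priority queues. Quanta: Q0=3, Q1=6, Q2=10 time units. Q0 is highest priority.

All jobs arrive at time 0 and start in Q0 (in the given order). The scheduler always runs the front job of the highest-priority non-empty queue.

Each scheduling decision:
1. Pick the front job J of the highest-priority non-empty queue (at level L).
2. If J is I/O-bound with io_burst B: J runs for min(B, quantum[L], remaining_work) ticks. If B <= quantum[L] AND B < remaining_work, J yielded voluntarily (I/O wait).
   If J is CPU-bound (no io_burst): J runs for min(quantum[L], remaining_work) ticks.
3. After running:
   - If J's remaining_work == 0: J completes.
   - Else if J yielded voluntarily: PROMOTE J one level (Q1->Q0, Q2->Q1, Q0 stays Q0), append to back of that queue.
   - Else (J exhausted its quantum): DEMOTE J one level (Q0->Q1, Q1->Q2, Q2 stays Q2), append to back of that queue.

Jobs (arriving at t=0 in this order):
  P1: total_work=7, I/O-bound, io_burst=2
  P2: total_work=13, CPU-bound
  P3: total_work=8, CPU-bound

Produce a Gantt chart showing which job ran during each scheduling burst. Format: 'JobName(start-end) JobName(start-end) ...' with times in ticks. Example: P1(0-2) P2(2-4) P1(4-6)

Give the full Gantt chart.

t=0-2: P1@Q0 runs 2, rem=5, I/O yield, promote→Q0. Q0=[P2,P3,P1] Q1=[] Q2=[]
t=2-5: P2@Q0 runs 3, rem=10, quantum used, demote→Q1. Q0=[P3,P1] Q1=[P2] Q2=[]
t=5-8: P3@Q0 runs 3, rem=5, quantum used, demote→Q1. Q0=[P1] Q1=[P2,P3] Q2=[]
t=8-10: P1@Q0 runs 2, rem=3, I/O yield, promote→Q0. Q0=[P1] Q1=[P2,P3] Q2=[]
t=10-12: P1@Q0 runs 2, rem=1, I/O yield, promote→Q0. Q0=[P1] Q1=[P2,P3] Q2=[]
t=12-13: P1@Q0 runs 1, rem=0, completes. Q0=[] Q1=[P2,P3] Q2=[]
t=13-19: P2@Q1 runs 6, rem=4, quantum used, demote→Q2. Q0=[] Q1=[P3] Q2=[P2]
t=19-24: P3@Q1 runs 5, rem=0, completes. Q0=[] Q1=[] Q2=[P2]
t=24-28: P2@Q2 runs 4, rem=0, completes. Q0=[] Q1=[] Q2=[]

Answer: P1(0-2) P2(2-5) P3(5-8) P1(8-10) P1(10-12) P1(12-13) P2(13-19) P3(19-24) P2(24-28)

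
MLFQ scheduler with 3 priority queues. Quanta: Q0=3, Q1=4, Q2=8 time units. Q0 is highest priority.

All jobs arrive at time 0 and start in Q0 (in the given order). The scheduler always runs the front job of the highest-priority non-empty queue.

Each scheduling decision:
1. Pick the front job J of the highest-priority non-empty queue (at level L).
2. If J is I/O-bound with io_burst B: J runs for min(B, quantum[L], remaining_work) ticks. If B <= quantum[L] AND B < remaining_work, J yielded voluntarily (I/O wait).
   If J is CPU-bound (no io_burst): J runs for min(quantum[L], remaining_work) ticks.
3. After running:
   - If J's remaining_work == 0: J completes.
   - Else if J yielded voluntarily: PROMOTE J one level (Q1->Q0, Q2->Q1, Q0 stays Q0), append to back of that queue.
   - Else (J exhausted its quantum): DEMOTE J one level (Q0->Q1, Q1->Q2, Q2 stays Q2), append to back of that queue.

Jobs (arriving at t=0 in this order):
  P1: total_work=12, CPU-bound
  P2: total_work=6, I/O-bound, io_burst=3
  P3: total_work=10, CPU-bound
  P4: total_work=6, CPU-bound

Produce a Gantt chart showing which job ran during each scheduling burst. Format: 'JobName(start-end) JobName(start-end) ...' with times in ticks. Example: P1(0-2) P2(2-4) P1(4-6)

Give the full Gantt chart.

t=0-3: P1@Q0 runs 3, rem=9, quantum used, demote→Q1. Q0=[P2,P3,P4] Q1=[P1] Q2=[]
t=3-6: P2@Q0 runs 3, rem=3, I/O yield, promote→Q0. Q0=[P3,P4,P2] Q1=[P1] Q2=[]
t=6-9: P3@Q0 runs 3, rem=7, quantum used, demote→Q1. Q0=[P4,P2] Q1=[P1,P3] Q2=[]
t=9-12: P4@Q0 runs 3, rem=3, quantum used, demote→Q1. Q0=[P2] Q1=[P1,P3,P4] Q2=[]
t=12-15: P2@Q0 runs 3, rem=0, completes. Q0=[] Q1=[P1,P3,P4] Q2=[]
t=15-19: P1@Q1 runs 4, rem=5, quantum used, demote→Q2. Q0=[] Q1=[P3,P4] Q2=[P1]
t=19-23: P3@Q1 runs 4, rem=3, quantum used, demote→Q2. Q0=[] Q1=[P4] Q2=[P1,P3]
t=23-26: P4@Q1 runs 3, rem=0, completes. Q0=[] Q1=[] Q2=[P1,P3]
t=26-31: P1@Q2 runs 5, rem=0, completes. Q0=[] Q1=[] Q2=[P3]
t=31-34: P3@Q2 runs 3, rem=0, completes. Q0=[] Q1=[] Q2=[]

Answer: P1(0-3) P2(3-6) P3(6-9) P4(9-12) P2(12-15) P1(15-19) P3(19-23) P4(23-26) P1(26-31) P3(31-34)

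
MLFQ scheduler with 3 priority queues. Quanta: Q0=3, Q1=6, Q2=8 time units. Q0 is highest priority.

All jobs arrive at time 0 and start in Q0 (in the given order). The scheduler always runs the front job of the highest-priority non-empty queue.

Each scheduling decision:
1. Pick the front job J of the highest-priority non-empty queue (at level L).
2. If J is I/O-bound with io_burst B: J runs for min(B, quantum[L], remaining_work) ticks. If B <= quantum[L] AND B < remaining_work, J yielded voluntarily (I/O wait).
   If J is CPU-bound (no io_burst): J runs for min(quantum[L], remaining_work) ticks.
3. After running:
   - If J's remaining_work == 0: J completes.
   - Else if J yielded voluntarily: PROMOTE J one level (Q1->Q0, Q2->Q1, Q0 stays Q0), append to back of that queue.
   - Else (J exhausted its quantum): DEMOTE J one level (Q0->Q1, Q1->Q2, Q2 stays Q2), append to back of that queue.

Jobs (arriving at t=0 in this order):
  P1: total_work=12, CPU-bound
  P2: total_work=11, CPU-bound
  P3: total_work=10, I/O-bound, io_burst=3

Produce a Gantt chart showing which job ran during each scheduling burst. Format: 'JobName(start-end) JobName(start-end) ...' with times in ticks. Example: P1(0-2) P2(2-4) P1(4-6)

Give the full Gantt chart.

Answer: P1(0-3) P2(3-6) P3(6-9) P3(9-12) P3(12-15) P3(15-16) P1(16-22) P2(22-28) P1(28-31) P2(31-33)

Derivation:
t=0-3: P1@Q0 runs 3, rem=9, quantum used, demote→Q1. Q0=[P2,P3] Q1=[P1] Q2=[]
t=3-6: P2@Q0 runs 3, rem=8, quantum used, demote→Q1. Q0=[P3] Q1=[P1,P2] Q2=[]
t=6-9: P3@Q0 runs 3, rem=7, I/O yield, promote→Q0. Q0=[P3] Q1=[P1,P2] Q2=[]
t=9-12: P3@Q0 runs 3, rem=4, I/O yield, promote→Q0. Q0=[P3] Q1=[P1,P2] Q2=[]
t=12-15: P3@Q0 runs 3, rem=1, I/O yield, promote→Q0. Q0=[P3] Q1=[P1,P2] Q2=[]
t=15-16: P3@Q0 runs 1, rem=0, completes. Q0=[] Q1=[P1,P2] Q2=[]
t=16-22: P1@Q1 runs 6, rem=3, quantum used, demote→Q2. Q0=[] Q1=[P2] Q2=[P1]
t=22-28: P2@Q1 runs 6, rem=2, quantum used, demote→Q2. Q0=[] Q1=[] Q2=[P1,P2]
t=28-31: P1@Q2 runs 3, rem=0, completes. Q0=[] Q1=[] Q2=[P2]
t=31-33: P2@Q2 runs 2, rem=0, completes. Q0=[] Q1=[] Q2=[]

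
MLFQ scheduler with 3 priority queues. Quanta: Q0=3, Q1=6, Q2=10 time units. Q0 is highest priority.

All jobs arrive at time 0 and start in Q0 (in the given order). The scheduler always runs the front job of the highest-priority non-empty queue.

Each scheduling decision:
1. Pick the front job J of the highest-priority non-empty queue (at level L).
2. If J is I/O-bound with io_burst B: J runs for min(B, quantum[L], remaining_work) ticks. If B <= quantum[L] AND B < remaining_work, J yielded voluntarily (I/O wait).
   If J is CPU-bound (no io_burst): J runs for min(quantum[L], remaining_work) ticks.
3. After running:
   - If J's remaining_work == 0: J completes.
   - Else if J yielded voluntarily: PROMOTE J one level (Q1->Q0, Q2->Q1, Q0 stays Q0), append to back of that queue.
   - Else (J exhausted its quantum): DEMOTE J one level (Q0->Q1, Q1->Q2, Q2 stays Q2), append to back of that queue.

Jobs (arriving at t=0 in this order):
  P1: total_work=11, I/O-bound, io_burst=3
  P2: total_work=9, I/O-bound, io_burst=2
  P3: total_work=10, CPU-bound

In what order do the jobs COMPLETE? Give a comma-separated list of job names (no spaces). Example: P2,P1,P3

t=0-3: P1@Q0 runs 3, rem=8, I/O yield, promote→Q0. Q0=[P2,P3,P1] Q1=[] Q2=[]
t=3-5: P2@Q0 runs 2, rem=7, I/O yield, promote→Q0. Q0=[P3,P1,P2] Q1=[] Q2=[]
t=5-8: P3@Q0 runs 3, rem=7, quantum used, demote→Q1. Q0=[P1,P2] Q1=[P3] Q2=[]
t=8-11: P1@Q0 runs 3, rem=5, I/O yield, promote→Q0. Q0=[P2,P1] Q1=[P3] Q2=[]
t=11-13: P2@Q0 runs 2, rem=5, I/O yield, promote→Q0. Q0=[P1,P2] Q1=[P3] Q2=[]
t=13-16: P1@Q0 runs 3, rem=2, I/O yield, promote→Q0. Q0=[P2,P1] Q1=[P3] Q2=[]
t=16-18: P2@Q0 runs 2, rem=3, I/O yield, promote→Q0. Q0=[P1,P2] Q1=[P3] Q2=[]
t=18-20: P1@Q0 runs 2, rem=0, completes. Q0=[P2] Q1=[P3] Q2=[]
t=20-22: P2@Q0 runs 2, rem=1, I/O yield, promote→Q0. Q0=[P2] Q1=[P3] Q2=[]
t=22-23: P2@Q0 runs 1, rem=0, completes. Q0=[] Q1=[P3] Q2=[]
t=23-29: P3@Q1 runs 6, rem=1, quantum used, demote→Q2. Q0=[] Q1=[] Q2=[P3]
t=29-30: P3@Q2 runs 1, rem=0, completes. Q0=[] Q1=[] Q2=[]

Answer: P1,P2,P3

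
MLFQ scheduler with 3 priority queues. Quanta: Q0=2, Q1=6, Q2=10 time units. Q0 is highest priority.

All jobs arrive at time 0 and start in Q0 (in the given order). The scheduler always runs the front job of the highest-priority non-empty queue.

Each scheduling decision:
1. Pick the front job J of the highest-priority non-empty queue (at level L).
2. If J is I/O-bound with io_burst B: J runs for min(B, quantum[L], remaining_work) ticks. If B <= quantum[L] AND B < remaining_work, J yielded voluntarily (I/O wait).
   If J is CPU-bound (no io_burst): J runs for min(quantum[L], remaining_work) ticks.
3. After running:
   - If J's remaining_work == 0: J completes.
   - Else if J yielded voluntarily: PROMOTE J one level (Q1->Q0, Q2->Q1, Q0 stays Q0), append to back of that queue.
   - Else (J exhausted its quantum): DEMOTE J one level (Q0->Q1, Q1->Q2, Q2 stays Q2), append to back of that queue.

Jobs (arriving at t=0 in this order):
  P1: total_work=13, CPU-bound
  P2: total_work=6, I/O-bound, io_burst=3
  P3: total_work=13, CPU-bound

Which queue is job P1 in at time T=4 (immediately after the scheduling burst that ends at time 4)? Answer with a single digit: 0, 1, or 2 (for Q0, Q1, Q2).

Answer: 1

Derivation:
t=0-2: P1@Q0 runs 2, rem=11, quantum used, demote→Q1. Q0=[P2,P3] Q1=[P1] Q2=[]
t=2-4: P2@Q0 runs 2, rem=4, quantum used, demote→Q1. Q0=[P3] Q1=[P1,P2] Q2=[]
t=4-6: P3@Q0 runs 2, rem=11, quantum used, demote→Q1. Q0=[] Q1=[P1,P2,P3] Q2=[]
t=6-12: P1@Q1 runs 6, rem=5, quantum used, demote→Q2. Q0=[] Q1=[P2,P3] Q2=[P1]
t=12-15: P2@Q1 runs 3, rem=1, I/O yield, promote→Q0. Q0=[P2] Q1=[P3] Q2=[P1]
t=15-16: P2@Q0 runs 1, rem=0, completes. Q0=[] Q1=[P3] Q2=[P1]
t=16-22: P3@Q1 runs 6, rem=5, quantum used, demote→Q2. Q0=[] Q1=[] Q2=[P1,P3]
t=22-27: P1@Q2 runs 5, rem=0, completes. Q0=[] Q1=[] Q2=[P3]
t=27-32: P3@Q2 runs 5, rem=0, completes. Q0=[] Q1=[] Q2=[]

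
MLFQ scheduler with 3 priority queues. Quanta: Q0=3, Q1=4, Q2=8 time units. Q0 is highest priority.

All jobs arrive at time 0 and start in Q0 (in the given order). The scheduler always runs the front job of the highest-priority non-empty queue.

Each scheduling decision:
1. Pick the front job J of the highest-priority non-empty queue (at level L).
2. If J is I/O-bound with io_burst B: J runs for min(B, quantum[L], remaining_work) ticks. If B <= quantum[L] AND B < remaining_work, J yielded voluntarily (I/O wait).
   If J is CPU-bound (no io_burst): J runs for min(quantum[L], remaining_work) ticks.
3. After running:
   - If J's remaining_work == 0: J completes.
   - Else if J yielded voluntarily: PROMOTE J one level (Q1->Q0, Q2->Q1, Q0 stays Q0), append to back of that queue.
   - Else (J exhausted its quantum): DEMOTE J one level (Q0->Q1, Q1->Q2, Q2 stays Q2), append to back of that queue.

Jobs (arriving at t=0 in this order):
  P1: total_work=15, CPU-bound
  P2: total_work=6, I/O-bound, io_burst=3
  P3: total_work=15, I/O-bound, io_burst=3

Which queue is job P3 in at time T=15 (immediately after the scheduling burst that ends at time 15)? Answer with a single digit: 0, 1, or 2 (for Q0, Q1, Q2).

t=0-3: P1@Q0 runs 3, rem=12, quantum used, demote→Q1. Q0=[P2,P3] Q1=[P1] Q2=[]
t=3-6: P2@Q0 runs 3, rem=3, I/O yield, promote→Q0. Q0=[P3,P2] Q1=[P1] Q2=[]
t=6-9: P3@Q0 runs 3, rem=12, I/O yield, promote→Q0. Q0=[P2,P3] Q1=[P1] Q2=[]
t=9-12: P2@Q0 runs 3, rem=0, completes. Q0=[P3] Q1=[P1] Q2=[]
t=12-15: P3@Q0 runs 3, rem=9, I/O yield, promote→Q0. Q0=[P3] Q1=[P1] Q2=[]
t=15-18: P3@Q0 runs 3, rem=6, I/O yield, promote→Q0. Q0=[P3] Q1=[P1] Q2=[]
t=18-21: P3@Q0 runs 3, rem=3, I/O yield, promote→Q0. Q0=[P3] Q1=[P1] Q2=[]
t=21-24: P3@Q0 runs 3, rem=0, completes. Q0=[] Q1=[P1] Q2=[]
t=24-28: P1@Q1 runs 4, rem=8, quantum used, demote→Q2. Q0=[] Q1=[] Q2=[P1]
t=28-36: P1@Q2 runs 8, rem=0, completes. Q0=[] Q1=[] Q2=[]

Answer: 0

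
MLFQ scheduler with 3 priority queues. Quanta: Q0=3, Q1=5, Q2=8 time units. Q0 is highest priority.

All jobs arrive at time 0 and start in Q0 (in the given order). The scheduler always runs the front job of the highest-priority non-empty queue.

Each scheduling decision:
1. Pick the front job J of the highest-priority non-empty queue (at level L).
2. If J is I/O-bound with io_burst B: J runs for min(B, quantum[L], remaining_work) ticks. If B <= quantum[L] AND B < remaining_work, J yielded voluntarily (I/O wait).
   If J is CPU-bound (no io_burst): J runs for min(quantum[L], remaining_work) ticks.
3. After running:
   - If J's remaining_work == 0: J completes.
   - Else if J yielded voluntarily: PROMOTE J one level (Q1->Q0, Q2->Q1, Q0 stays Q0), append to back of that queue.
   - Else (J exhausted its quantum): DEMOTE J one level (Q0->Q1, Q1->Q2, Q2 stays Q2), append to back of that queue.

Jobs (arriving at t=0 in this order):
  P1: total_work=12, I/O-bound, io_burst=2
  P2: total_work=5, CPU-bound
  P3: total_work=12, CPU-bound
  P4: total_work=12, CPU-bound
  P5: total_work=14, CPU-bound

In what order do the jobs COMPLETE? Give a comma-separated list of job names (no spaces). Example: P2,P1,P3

t=0-2: P1@Q0 runs 2, rem=10, I/O yield, promote→Q0. Q0=[P2,P3,P4,P5,P1] Q1=[] Q2=[]
t=2-5: P2@Q0 runs 3, rem=2, quantum used, demote→Q1. Q0=[P3,P4,P5,P1] Q1=[P2] Q2=[]
t=5-8: P3@Q0 runs 3, rem=9, quantum used, demote→Q1. Q0=[P4,P5,P1] Q1=[P2,P3] Q2=[]
t=8-11: P4@Q0 runs 3, rem=9, quantum used, demote→Q1. Q0=[P5,P1] Q1=[P2,P3,P4] Q2=[]
t=11-14: P5@Q0 runs 3, rem=11, quantum used, demote→Q1. Q0=[P1] Q1=[P2,P3,P4,P5] Q2=[]
t=14-16: P1@Q0 runs 2, rem=8, I/O yield, promote→Q0. Q0=[P1] Q1=[P2,P3,P4,P5] Q2=[]
t=16-18: P1@Q0 runs 2, rem=6, I/O yield, promote→Q0. Q0=[P1] Q1=[P2,P3,P4,P5] Q2=[]
t=18-20: P1@Q0 runs 2, rem=4, I/O yield, promote→Q0. Q0=[P1] Q1=[P2,P3,P4,P5] Q2=[]
t=20-22: P1@Q0 runs 2, rem=2, I/O yield, promote→Q0. Q0=[P1] Q1=[P2,P3,P4,P5] Q2=[]
t=22-24: P1@Q0 runs 2, rem=0, completes. Q0=[] Q1=[P2,P3,P4,P5] Q2=[]
t=24-26: P2@Q1 runs 2, rem=0, completes. Q0=[] Q1=[P3,P4,P5] Q2=[]
t=26-31: P3@Q1 runs 5, rem=4, quantum used, demote→Q2. Q0=[] Q1=[P4,P5] Q2=[P3]
t=31-36: P4@Q1 runs 5, rem=4, quantum used, demote→Q2. Q0=[] Q1=[P5] Q2=[P3,P4]
t=36-41: P5@Q1 runs 5, rem=6, quantum used, demote→Q2. Q0=[] Q1=[] Q2=[P3,P4,P5]
t=41-45: P3@Q2 runs 4, rem=0, completes. Q0=[] Q1=[] Q2=[P4,P5]
t=45-49: P4@Q2 runs 4, rem=0, completes. Q0=[] Q1=[] Q2=[P5]
t=49-55: P5@Q2 runs 6, rem=0, completes. Q0=[] Q1=[] Q2=[]

Answer: P1,P2,P3,P4,P5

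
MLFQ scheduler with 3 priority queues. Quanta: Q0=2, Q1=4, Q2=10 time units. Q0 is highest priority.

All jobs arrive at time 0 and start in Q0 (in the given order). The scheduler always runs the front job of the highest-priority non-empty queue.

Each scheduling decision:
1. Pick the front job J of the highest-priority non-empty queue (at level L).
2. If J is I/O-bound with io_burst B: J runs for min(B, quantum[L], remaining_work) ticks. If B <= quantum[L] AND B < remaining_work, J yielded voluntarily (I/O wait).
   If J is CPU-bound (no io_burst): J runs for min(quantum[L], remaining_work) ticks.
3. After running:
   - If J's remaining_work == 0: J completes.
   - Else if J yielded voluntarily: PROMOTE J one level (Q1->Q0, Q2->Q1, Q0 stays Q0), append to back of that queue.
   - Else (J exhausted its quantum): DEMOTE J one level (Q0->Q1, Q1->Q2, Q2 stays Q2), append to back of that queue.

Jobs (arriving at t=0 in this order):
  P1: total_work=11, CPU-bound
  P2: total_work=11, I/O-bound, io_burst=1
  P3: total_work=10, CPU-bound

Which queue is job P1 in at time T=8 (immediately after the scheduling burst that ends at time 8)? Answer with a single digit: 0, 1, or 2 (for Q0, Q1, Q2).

Answer: 1

Derivation:
t=0-2: P1@Q0 runs 2, rem=9, quantum used, demote→Q1. Q0=[P2,P3] Q1=[P1] Q2=[]
t=2-3: P2@Q0 runs 1, rem=10, I/O yield, promote→Q0. Q0=[P3,P2] Q1=[P1] Q2=[]
t=3-5: P3@Q0 runs 2, rem=8, quantum used, demote→Q1. Q0=[P2] Q1=[P1,P3] Q2=[]
t=5-6: P2@Q0 runs 1, rem=9, I/O yield, promote→Q0. Q0=[P2] Q1=[P1,P3] Q2=[]
t=6-7: P2@Q0 runs 1, rem=8, I/O yield, promote→Q0. Q0=[P2] Q1=[P1,P3] Q2=[]
t=7-8: P2@Q0 runs 1, rem=7, I/O yield, promote→Q0. Q0=[P2] Q1=[P1,P3] Q2=[]
t=8-9: P2@Q0 runs 1, rem=6, I/O yield, promote→Q0. Q0=[P2] Q1=[P1,P3] Q2=[]
t=9-10: P2@Q0 runs 1, rem=5, I/O yield, promote→Q0. Q0=[P2] Q1=[P1,P3] Q2=[]
t=10-11: P2@Q0 runs 1, rem=4, I/O yield, promote→Q0. Q0=[P2] Q1=[P1,P3] Q2=[]
t=11-12: P2@Q0 runs 1, rem=3, I/O yield, promote→Q0. Q0=[P2] Q1=[P1,P3] Q2=[]
t=12-13: P2@Q0 runs 1, rem=2, I/O yield, promote→Q0. Q0=[P2] Q1=[P1,P3] Q2=[]
t=13-14: P2@Q0 runs 1, rem=1, I/O yield, promote→Q0. Q0=[P2] Q1=[P1,P3] Q2=[]
t=14-15: P2@Q0 runs 1, rem=0, completes. Q0=[] Q1=[P1,P3] Q2=[]
t=15-19: P1@Q1 runs 4, rem=5, quantum used, demote→Q2. Q0=[] Q1=[P3] Q2=[P1]
t=19-23: P3@Q1 runs 4, rem=4, quantum used, demote→Q2. Q0=[] Q1=[] Q2=[P1,P3]
t=23-28: P1@Q2 runs 5, rem=0, completes. Q0=[] Q1=[] Q2=[P3]
t=28-32: P3@Q2 runs 4, rem=0, completes. Q0=[] Q1=[] Q2=[]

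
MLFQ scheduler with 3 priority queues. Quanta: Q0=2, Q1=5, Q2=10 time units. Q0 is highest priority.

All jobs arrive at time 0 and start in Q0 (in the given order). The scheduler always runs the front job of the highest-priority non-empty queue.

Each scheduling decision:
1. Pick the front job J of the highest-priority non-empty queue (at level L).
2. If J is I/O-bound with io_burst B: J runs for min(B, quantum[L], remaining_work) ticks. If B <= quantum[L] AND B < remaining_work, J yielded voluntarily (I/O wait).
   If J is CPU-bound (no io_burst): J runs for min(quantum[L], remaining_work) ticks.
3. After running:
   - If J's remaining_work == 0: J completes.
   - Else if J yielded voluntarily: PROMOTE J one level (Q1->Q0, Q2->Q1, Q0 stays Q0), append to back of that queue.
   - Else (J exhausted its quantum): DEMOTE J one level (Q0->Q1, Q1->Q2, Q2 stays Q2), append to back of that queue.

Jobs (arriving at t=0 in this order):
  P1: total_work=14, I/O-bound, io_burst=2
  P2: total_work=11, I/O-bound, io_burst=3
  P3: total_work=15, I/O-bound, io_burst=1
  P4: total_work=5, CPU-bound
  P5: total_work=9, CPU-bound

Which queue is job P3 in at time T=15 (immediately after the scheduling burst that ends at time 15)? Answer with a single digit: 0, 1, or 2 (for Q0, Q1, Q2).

t=0-2: P1@Q0 runs 2, rem=12, I/O yield, promote→Q0. Q0=[P2,P3,P4,P5,P1] Q1=[] Q2=[]
t=2-4: P2@Q0 runs 2, rem=9, quantum used, demote→Q1. Q0=[P3,P4,P5,P1] Q1=[P2] Q2=[]
t=4-5: P3@Q0 runs 1, rem=14, I/O yield, promote→Q0. Q0=[P4,P5,P1,P3] Q1=[P2] Q2=[]
t=5-7: P4@Q0 runs 2, rem=3, quantum used, demote→Q1. Q0=[P5,P1,P3] Q1=[P2,P4] Q2=[]
t=7-9: P5@Q0 runs 2, rem=7, quantum used, demote→Q1. Q0=[P1,P3] Q1=[P2,P4,P5] Q2=[]
t=9-11: P1@Q0 runs 2, rem=10, I/O yield, promote→Q0. Q0=[P3,P1] Q1=[P2,P4,P5] Q2=[]
t=11-12: P3@Q0 runs 1, rem=13, I/O yield, promote→Q0. Q0=[P1,P3] Q1=[P2,P4,P5] Q2=[]
t=12-14: P1@Q0 runs 2, rem=8, I/O yield, promote→Q0. Q0=[P3,P1] Q1=[P2,P4,P5] Q2=[]
t=14-15: P3@Q0 runs 1, rem=12, I/O yield, promote→Q0. Q0=[P1,P3] Q1=[P2,P4,P5] Q2=[]
t=15-17: P1@Q0 runs 2, rem=6, I/O yield, promote→Q0. Q0=[P3,P1] Q1=[P2,P4,P5] Q2=[]
t=17-18: P3@Q0 runs 1, rem=11, I/O yield, promote→Q0. Q0=[P1,P3] Q1=[P2,P4,P5] Q2=[]
t=18-20: P1@Q0 runs 2, rem=4, I/O yield, promote→Q0. Q0=[P3,P1] Q1=[P2,P4,P5] Q2=[]
t=20-21: P3@Q0 runs 1, rem=10, I/O yield, promote→Q0. Q0=[P1,P3] Q1=[P2,P4,P5] Q2=[]
t=21-23: P1@Q0 runs 2, rem=2, I/O yield, promote→Q0. Q0=[P3,P1] Q1=[P2,P4,P5] Q2=[]
t=23-24: P3@Q0 runs 1, rem=9, I/O yield, promote→Q0. Q0=[P1,P3] Q1=[P2,P4,P5] Q2=[]
t=24-26: P1@Q0 runs 2, rem=0, completes. Q0=[P3] Q1=[P2,P4,P5] Q2=[]
t=26-27: P3@Q0 runs 1, rem=8, I/O yield, promote→Q0. Q0=[P3] Q1=[P2,P4,P5] Q2=[]
t=27-28: P3@Q0 runs 1, rem=7, I/O yield, promote→Q0. Q0=[P3] Q1=[P2,P4,P5] Q2=[]
t=28-29: P3@Q0 runs 1, rem=6, I/O yield, promote→Q0. Q0=[P3] Q1=[P2,P4,P5] Q2=[]
t=29-30: P3@Q0 runs 1, rem=5, I/O yield, promote→Q0. Q0=[P3] Q1=[P2,P4,P5] Q2=[]
t=30-31: P3@Q0 runs 1, rem=4, I/O yield, promote→Q0. Q0=[P3] Q1=[P2,P4,P5] Q2=[]
t=31-32: P3@Q0 runs 1, rem=3, I/O yield, promote→Q0. Q0=[P3] Q1=[P2,P4,P5] Q2=[]
t=32-33: P3@Q0 runs 1, rem=2, I/O yield, promote→Q0. Q0=[P3] Q1=[P2,P4,P5] Q2=[]
t=33-34: P3@Q0 runs 1, rem=1, I/O yield, promote→Q0. Q0=[P3] Q1=[P2,P4,P5] Q2=[]
t=34-35: P3@Q0 runs 1, rem=0, completes. Q0=[] Q1=[P2,P4,P5] Q2=[]
t=35-38: P2@Q1 runs 3, rem=6, I/O yield, promote→Q0. Q0=[P2] Q1=[P4,P5] Q2=[]
t=38-40: P2@Q0 runs 2, rem=4, quantum used, demote→Q1. Q0=[] Q1=[P4,P5,P2] Q2=[]
t=40-43: P4@Q1 runs 3, rem=0, completes. Q0=[] Q1=[P5,P2] Q2=[]
t=43-48: P5@Q1 runs 5, rem=2, quantum used, demote→Q2. Q0=[] Q1=[P2] Q2=[P5]
t=48-51: P2@Q1 runs 3, rem=1, I/O yield, promote→Q0. Q0=[P2] Q1=[] Q2=[P5]
t=51-52: P2@Q0 runs 1, rem=0, completes. Q0=[] Q1=[] Q2=[P5]
t=52-54: P5@Q2 runs 2, rem=0, completes. Q0=[] Q1=[] Q2=[]

Answer: 0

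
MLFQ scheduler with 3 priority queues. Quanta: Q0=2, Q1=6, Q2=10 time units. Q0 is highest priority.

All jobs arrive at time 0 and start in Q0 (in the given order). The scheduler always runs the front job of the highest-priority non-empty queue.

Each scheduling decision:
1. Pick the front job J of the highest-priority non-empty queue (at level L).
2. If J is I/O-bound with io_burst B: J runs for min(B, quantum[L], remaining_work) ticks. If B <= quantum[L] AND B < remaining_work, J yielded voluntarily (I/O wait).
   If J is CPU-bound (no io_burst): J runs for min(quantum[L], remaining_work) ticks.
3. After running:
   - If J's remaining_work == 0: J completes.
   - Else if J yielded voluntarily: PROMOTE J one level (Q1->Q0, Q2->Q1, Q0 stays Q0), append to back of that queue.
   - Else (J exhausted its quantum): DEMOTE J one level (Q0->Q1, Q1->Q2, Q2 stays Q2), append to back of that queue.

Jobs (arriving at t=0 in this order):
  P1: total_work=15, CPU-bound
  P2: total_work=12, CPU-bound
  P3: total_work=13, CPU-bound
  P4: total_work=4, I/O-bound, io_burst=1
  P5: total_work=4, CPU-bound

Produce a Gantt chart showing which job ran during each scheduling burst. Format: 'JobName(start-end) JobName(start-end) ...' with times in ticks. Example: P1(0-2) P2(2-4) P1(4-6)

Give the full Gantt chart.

t=0-2: P1@Q0 runs 2, rem=13, quantum used, demote→Q1. Q0=[P2,P3,P4,P5] Q1=[P1] Q2=[]
t=2-4: P2@Q0 runs 2, rem=10, quantum used, demote→Q1. Q0=[P3,P4,P5] Q1=[P1,P2] Q2=[]
t=4-6: P3@Q0 runs 2, rem=11, quantum used, demote→Q1. Q0=[P4,P5] Q1=[P1,P2,P3] Q2=[]
t=6-7: P4@Q0 runs 1, rem=3, I/O yield, promote→Q0. Q0=[P5,P4] Q1=[P1,P2,P3] Q2=[]
t=7-9: P5@Q0 runs 2, rem=2, quantum used, demote→Q1. Q0=[P4] Q1=[P1,P2,P3,P5] Q2=[]
t=9-10: P4@Q0 runs 1, rem=2, I/O yield, promote→Q0. Q0=[P4] Q1=[P1,P2,P3,P5] Q2=[]
t=10-11: P4@Q0 runs 1, rem=1, I/O yield, promote→Q0. Q0=[P4] Q1=[P1,P2,P3,P5] Q2=[]
t=11-12: P4@Q0 runs 1, rem=0, completes. Q0=[] Q1=[P1,P2,P3,P5] Q2=[]
t=12-18: P1@Q1 runs 6, rem=7, quantum used, demote→Q2. Q0=[] Q1=[P2,P3,P5] Q2=[P1]
t=18-24: P2@Q1 runs 6, rem=4, quantum used, demote→Q2. Q0=[] Q1=[P3,P5] Q2=[P1,P2]
t=24-30: P3@Q1 runs 6, rem=5, quantum used, demote→Q2. Q0=[] Q1=[P5] Q2=[P1,P2,P3]
t=30-32: P5@Q1 runs 2, rem=0, completes. Q0=[] Q1=[] Q2=[P1,P2,P3]
t=32-39: P1@Q2 runs 7, rem=0, completes. Q0=[] Q1=[] Q2=[P2,P3]
t=39-43: P2@Q2 runs 4, rem=0, completes. Q0=[] Q1=[] Q2=[P3]
t=43-48: P3@Q2 runs 5, rem=0, completes. Q0=[] Q1=[] Q2=[]

Answer: P1(0-2) P2(2-4) P3(4-6) P4(6-7) P5(7-9) P4(9-10) P4(10-11) P4(11-12) P1(12-18) P2(18-24) P3(24-30) P5(30-32) P1(32-39) P2(39-43) P3(43-48)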